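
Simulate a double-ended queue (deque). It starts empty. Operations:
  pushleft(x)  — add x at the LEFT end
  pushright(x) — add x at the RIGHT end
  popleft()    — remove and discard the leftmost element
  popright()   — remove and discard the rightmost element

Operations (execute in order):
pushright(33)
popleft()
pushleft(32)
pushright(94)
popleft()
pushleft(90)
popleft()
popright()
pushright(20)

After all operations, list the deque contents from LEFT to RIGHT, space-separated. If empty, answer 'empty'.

Answer: 20

Derivation:
pushright(33): [33]
popleft(): []
pushleft(32): [32]
pushright(94): [32, 94]
popleft(): [94]
pushleft(90): [90, 94]
popleft(): [94]
popright(): []
pushright(20): [20]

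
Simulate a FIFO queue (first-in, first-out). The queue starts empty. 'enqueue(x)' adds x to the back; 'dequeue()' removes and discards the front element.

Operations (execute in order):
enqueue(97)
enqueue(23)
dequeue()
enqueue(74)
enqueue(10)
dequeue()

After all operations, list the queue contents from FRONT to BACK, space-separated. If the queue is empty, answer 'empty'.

enqueue(97): [97]
enqueue(23): [97, 23]
dequeue(): [23]
enqueue(74): [23, 74]
enqueue(10): [23, 74, 10]
dequeue(): [74, 10]

Answer: 74 10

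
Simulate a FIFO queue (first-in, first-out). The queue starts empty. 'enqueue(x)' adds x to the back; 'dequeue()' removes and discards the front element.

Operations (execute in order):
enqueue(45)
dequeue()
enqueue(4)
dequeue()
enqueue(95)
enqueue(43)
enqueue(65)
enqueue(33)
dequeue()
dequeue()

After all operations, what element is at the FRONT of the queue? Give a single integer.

Answer: 65

Derivation:
enqueue(45): queue = [45]
dequeue(): queue = []
enqueue(4): queue = [4]
dequeue(): queue = []
enqueue(95): queue = [95]
enqueue(43): queue = [95, 43]
enqueue(65): queue = [95, 43, 65]
enqueue(33): queue = [95, 43, 65, 33]
dequeue(): queue = [43, 65, 33]
dequeue(): queue = [65, 33]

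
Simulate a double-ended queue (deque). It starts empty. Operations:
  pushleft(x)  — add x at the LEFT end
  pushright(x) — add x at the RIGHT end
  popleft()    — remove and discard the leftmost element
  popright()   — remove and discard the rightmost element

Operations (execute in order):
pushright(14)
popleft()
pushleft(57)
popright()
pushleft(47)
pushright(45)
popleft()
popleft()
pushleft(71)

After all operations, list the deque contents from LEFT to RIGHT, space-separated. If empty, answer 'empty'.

Answer: 71

Derivation:
pushright(14): [14]
popleft(): []
pushleft(57): [57]
popright(): []
pushleft(47): [47]
pushright(45): [47, 45]
popleft(): [45]
popleft(): []
pushleft(71): [71]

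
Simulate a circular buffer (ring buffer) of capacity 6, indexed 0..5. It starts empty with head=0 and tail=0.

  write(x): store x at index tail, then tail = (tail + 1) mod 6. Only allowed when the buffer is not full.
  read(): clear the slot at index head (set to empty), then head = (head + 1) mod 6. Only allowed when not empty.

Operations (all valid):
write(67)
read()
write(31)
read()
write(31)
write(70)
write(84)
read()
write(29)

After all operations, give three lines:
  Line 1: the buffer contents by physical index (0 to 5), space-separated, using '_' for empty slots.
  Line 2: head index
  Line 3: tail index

write(67): buf=[67 _ _ _ _ _], head=0, tail=1, size=1
read(): buf=[_ _ _ _ _ _], head=1, tail=1, size=0
write(31): buf=[_ 31 _ _ _ _], head=1, tail=2, size=1
read(): buf=[_ _ _ _ _ _], head=2, tail=2, size=0
write(31): buf=[_ _ 31 _ _ _], head=2, tail=3, size=1
write(70): buf=[_ _ 31 70 _ _], head=2, tail=4, size=2
write(84): buf=[_ _ 31 70 84 _], head=2, tail=5, size=3
read(): buf=[_ _ _ 70 84 _], head=3, tail=5, size=2
write(29): buf=[_ _ _ 70 84 29], head=3, tail=0, size=3

Answer: _ _ _ 70 84 29
3
0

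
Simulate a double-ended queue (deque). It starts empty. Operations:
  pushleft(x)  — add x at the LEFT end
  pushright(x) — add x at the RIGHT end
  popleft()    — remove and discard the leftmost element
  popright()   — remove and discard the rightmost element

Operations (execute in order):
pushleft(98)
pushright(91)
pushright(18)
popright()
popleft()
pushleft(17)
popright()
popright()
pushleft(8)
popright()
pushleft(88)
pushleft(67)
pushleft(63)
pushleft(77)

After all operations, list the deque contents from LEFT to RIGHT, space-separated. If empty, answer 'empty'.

pushleft(98): [98]
pushright(91): [98, 91]
pushright(18): [98, 91, 18]
popright(): [98, 91]
popleft(): [91]
pushleft(17): [17, 91]
popright(): [17]
popright(): []
pushleft(8): [8]
popright(): []
pushleft(88): [88]
pushleft(67): [67, 88]
pushleft(63): [63, 67, 88]
pushleft(77): [77, 63, 67, 88]

Answer: 77 63 67 88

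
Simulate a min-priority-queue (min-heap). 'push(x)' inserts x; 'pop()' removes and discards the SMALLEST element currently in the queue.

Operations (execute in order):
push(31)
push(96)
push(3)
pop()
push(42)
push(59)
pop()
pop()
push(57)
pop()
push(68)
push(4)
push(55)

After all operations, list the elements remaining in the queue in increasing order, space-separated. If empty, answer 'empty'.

push(31): heap contents = [31]
push(96): heap contents = [31, 96]
push(3): heap contents = [3, 31, 96]
pop() → 3: heap contents = [31, 96]
push(42): heap contents = [31, 42, 96]
push(59): heap contents = [31, 42, 59, 96]
pop() → 31: heap contents = [42, 59, 96]
pop() → 42: heap contents = [59, 96]
push(57): heap contents = [57, 59, 96]
pop() → 57: heap contents = [59, 96]
push(68): heap contents = [59, 68, 96]
push(4): heap contents = [4, 59, 68, 96]
push(55): heap contents = [4, 55, 59, 68, 96]

Answer: 4 55 59 68 96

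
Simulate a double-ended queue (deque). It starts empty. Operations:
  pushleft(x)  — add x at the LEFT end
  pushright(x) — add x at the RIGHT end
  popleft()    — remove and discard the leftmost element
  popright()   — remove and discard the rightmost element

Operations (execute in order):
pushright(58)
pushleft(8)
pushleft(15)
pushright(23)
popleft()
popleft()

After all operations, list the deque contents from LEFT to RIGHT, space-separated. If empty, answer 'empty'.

pushright(58): [58]
pushleft(8): [8, 58]
pushleft(15): [15, 8, 58]
pushright(23): [15, 8, 58, 23]
popleft(): [8, 58, 23]
popleft(): [58, 23]

Answer: 58 23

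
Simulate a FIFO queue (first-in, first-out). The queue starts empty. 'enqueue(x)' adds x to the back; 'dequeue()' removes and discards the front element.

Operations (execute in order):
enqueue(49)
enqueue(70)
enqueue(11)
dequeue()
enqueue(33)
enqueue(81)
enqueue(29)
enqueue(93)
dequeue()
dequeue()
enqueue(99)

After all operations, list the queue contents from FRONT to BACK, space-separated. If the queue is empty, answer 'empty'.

Answer: 33 81 29 93 99

Derivation:
enqueue(49): [49]
enqueue(70): [49, 70]
enqueue(11): [49, 70, 11]
dequeue(): [70, 11]
enqueue(33): [70, 11, 33]
enqueue(81): [70, 11, 33, 81]
enqueue(29): [70, 11, 33, 81, 29]
enqueue(93): [70, 11, 33, 81, 29, 93]
dequeue(): [11, 33, 81, 29, 93]
dequeue(): [33, 81, 29, 93]
enqueue(99): [33, 81, 29, 93, 99]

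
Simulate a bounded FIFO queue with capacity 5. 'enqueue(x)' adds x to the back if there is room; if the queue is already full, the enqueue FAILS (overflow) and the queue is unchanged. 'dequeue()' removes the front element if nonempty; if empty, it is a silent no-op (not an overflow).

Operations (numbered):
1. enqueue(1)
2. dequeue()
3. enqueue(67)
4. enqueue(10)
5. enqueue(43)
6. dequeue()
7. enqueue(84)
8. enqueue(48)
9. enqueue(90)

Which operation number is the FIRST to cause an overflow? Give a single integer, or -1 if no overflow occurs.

Answer: -1

Derivation:
1. enqueue(1): size=1
2. dequeue(): size=0
3. enqueue(67): size=1
4. enqueue(10): size=2
5. enqueue(43): size=3
6. dequeue(): size=2
7. enqueue(84): size=3
8. enqueue(48): size=4
9. enqueue(90): size=5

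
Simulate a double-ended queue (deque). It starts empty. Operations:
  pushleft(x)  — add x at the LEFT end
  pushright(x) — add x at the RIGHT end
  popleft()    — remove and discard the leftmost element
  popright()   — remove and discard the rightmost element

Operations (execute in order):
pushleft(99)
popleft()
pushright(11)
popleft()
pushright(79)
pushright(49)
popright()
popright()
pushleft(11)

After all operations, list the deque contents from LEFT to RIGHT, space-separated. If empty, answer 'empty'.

Answer: 11

Derivation:
pushleft(99): [99]
popleft(): []
pushright(11): [11]
popleft(): []
pushright(79): [79]
pushright(49): [79, 49]
popright(): [79]
popright(): []
pushleft(11): [11]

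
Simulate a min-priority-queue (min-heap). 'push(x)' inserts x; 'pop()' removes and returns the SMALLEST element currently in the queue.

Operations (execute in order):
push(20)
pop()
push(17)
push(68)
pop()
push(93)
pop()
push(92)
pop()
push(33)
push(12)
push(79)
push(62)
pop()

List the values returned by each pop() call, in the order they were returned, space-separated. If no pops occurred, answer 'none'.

push(20): heap contents = [20]
pop() → 20: heap contents = []
push(17): heap contents = [17]
push(68): heap contents = [17, 68]
pop() → 17: heap contents = [68]
push(93): heap contents = [68, 93]
pop() → 68: heap contents = [93]
push(92): heap contents = [92, 93]
pop() → 92: heap contents = [93]
push(33): heap contents = [33, 93]
push(12): heap contents = [12, 33, 93]
push(79): heap contents = [12, 33, 79, 93]
push(62): heap contents = [12, 33, 62, 79, 93]
pop() → 12: heap contents = [33, 62, 79, 93]

Answer: 20 17 68 92 12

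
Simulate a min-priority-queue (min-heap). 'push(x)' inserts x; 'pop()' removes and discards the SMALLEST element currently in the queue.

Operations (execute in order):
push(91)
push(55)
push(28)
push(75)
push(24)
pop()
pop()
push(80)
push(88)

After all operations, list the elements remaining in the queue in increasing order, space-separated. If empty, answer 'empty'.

Answer: 55 75 80 88 91

Derivation:
push(91): heap contents = [91]
push(55): heap contents = [55, 91]
push(28): heap contents = [28, 55, 91]
push(75): heap contents = [28, 55, 75, 91]
push(24): heap contents = [24, 28, 55, 75, 91]
pop() → 24: heap contents = [28, 55, 75, 91]
pop() → 28: heap contents = [55, 75, 91]
push(80): heap contents = [55, 75, 80, 91]
push(88): heap contents = [55, 75, 80, 88, 91]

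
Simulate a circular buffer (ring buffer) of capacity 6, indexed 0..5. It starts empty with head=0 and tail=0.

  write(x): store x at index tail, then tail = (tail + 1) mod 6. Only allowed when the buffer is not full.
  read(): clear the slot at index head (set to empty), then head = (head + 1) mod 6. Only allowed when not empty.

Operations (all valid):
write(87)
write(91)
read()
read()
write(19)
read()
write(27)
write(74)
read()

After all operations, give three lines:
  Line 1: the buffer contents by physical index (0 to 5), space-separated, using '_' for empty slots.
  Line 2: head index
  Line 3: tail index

write(87): buf=[87 _ _ _ _ _], head=0, tail=1, size=1
write(91): buf=[87 91 _ _ _ _], head=0, tail=2, size=2
read(): buf=[_ 91 _ _ _ _], head=1, tail=2, size=1
read(): buf=[_ _ _ _ _ _], head=2, tail=2, size=0
write(19): buf=[_ _ 19 _ _ _], head=2, tail=3, size=1
read(): buf=[_ _ _ _ _ _], head=3, tail=3, size=0
write(27): buf=[_ _ _ 27 _ _], head=3, tail=4, size=1
write(74): buf=[_ _ _ 27 74 _], head=3, tail=5, size=2
read(): buf=[_ _ _ _ 74 _], head=4, tail=5, size=1

Answer: _ _ _ _ 74 _
4
5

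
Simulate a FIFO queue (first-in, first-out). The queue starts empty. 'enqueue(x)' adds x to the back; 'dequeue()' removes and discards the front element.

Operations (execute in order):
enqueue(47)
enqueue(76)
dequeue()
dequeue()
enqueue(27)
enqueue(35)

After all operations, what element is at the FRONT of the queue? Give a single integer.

enqueue(47): queue = [47]
enqueue(76): queue = [47, 76]
dequeue(): queue = [76]
dequeue(): queue = []
enqueue(27): queue = [27]
enqueue(35): queue = [27, 35]

Answer: 27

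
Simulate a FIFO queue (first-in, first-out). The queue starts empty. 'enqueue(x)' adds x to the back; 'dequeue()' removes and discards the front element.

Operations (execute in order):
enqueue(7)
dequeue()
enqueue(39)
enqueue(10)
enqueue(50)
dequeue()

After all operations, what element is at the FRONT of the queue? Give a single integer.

enqueue(7): queue = [7]
dequeue(): queue = []
enqueue(39): queue = [39]
enqueue(10): queue = [39, 10]
enqueue(50): queue = [39, 10, 50]
dequeue(): queue = [10, 50]

Answer: 10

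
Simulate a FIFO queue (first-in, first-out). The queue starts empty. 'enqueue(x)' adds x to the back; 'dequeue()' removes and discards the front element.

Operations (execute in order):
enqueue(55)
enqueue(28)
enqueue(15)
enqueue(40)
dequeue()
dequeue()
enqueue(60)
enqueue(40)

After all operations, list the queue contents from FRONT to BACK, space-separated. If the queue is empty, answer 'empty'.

Answer: 15 40 60 40

Derivation:
enqueue(55): [55]
enqueue(28): [55, 28]
enqueue(15): [55, 28, 15]
enqueue(40): [55, 28, 15, 40]
dequeue(): [28, 15, 40]
dequeue(): [15, 40]
enqueue(60): [15, 40, 60]
enqueue(40): [15, 40, 60, 40]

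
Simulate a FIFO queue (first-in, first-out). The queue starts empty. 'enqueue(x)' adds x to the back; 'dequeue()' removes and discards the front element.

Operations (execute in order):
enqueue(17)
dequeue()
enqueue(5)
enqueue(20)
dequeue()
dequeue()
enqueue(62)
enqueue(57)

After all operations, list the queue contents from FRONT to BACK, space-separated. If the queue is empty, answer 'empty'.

Answer: 62 57

Derivation:
enqueue(17): [17]
dequeue(): []
enqueue(5): [5]
enqueue(20): [5, 20]
dequeue(): [20]
dequeue(): []
enqueue(62): [62]
enqueue(57): [62, 57]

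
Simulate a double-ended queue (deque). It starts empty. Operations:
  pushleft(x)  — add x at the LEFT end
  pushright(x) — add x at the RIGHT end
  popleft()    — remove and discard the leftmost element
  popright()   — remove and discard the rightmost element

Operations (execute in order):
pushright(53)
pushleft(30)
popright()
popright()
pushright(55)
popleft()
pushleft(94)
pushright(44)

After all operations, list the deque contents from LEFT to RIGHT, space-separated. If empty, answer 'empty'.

pushright(53): [53]
pushleft(30): [30, 53]
popright(): [30]
popright(): []
pushright(55): [55]
popleft(): []
pushleft(94): [94]
pushright(44): [94, 44]

Answer: 94 44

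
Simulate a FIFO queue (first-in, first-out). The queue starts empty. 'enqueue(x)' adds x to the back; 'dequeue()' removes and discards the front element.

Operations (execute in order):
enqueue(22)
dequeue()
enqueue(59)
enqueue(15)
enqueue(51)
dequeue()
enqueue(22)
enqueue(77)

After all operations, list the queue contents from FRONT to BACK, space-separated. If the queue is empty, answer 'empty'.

Answer: 15 51 22 77

Derivation:
enqueue(22): [22]
dequeue(): []
enqueue(59): [59]
enqueue(15): [59, 15]
enqueue(51): [59, 15, 51]
dequeue(): [15, 51]
enqueue(22): [15, 51, 22]
enqueue(77): [15, 51, 22, 77]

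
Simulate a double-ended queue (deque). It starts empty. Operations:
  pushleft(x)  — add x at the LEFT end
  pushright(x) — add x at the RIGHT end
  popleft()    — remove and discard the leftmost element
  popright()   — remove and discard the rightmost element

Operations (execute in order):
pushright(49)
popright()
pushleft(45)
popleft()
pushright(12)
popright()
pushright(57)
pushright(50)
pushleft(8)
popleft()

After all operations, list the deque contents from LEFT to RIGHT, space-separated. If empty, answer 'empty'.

pushright(49): [49]
popright(): []
pushleft(45): [45]
popleft(): []
pushright(12): [12]
popright(): []
pushright(57): [57]
pushright(50): [57, 50]
pushleft(8): [8, 57, 50]
popleft(): [57, 50]

Answer: 57 50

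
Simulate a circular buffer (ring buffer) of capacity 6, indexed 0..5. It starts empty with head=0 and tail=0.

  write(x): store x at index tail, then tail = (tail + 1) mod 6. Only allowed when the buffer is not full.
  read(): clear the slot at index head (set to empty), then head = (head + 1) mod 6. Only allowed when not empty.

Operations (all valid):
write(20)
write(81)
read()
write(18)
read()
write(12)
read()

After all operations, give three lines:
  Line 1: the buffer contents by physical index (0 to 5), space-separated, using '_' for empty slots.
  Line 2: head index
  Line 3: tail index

write(20): buf=[20 _ _ _ _ _], head=0, tail=1, size=1
write(81): buf=[20 81 _ _ _ _], head=0, tail=2, size=2
read(): buf=[_ 81 _ _ _ _], head=1, tail=2, size=1
write(18): buf=[_ 81 18 _ _ _], head=1, tail=3, size=2
read(): buf=[_ _ 18 _ _ _], head=2, tail=3, size=1
write(12): buf=[_ _ 18 12 _ _], head=2, tail=4, size=2
read(): buf=[_ _ _ 12 _ _], head=3, tail=4, size=1

Answer: _ _ _ 12 _ _
3
4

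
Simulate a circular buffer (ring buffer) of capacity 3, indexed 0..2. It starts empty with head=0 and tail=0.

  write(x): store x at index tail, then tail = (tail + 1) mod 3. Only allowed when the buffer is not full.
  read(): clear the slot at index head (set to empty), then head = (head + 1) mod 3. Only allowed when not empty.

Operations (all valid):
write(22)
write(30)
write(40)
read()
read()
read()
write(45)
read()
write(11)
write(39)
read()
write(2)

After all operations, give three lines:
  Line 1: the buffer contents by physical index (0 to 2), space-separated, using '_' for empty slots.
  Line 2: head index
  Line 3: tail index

write(22): buf=[22 _ _], head=0, tail=1, size=1
write(30): buf=[22 30 _], head=0, tail=2, size=2
write(40): buf=[22 30 40], head=0, tail=0, size=3
read(): buf=[_ 30 40], head=1, tail=0, size=2
read(): buf=[_ _ 40], head=2, tail=0, size=1
read(): buf=[_ _ _], head=0, tail=0, size=0
write(45): buf=[45 _ _], head=0, tail=1, size=1
read(): buf=[_ _ _], head=1, tail=1, size=0
write(11): buf=[_ 11 _], head=1, tail=2, size=1
write(39): buf=[_ 11 39], head=1, tail=0, size=2
read(): buf=[_ _ 39], head=2, tail=0, size=1
write(2): buf=[2 _ 39], head=2, tail=1, size=2

Answer: 2 _ 39
2
1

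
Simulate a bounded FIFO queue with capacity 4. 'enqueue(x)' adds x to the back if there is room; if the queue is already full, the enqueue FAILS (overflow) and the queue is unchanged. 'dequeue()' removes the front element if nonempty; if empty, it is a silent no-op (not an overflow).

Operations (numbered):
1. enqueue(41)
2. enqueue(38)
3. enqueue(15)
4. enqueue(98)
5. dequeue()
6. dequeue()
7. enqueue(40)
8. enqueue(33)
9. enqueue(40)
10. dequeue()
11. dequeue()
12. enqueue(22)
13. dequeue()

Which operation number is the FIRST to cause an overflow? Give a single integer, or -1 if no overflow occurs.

Answer: 9

Derivation:
1. enqueue(41): size=1
2. enqueue(38): size=2
3. enqueue(15): size=3
4. enqueue(98): size=4
5. dequeue(): size=3
6. dequeue(): size=2
7. enqueue(40): size=3
8. enqueue(33): size=4
9. enqueue(40): size=4=cap → OVERFLOW (fail)
10. dequeue(): size=3
11. dequeue(): size=2
12. enqueue(22): size=3
13. dequeue(): size=2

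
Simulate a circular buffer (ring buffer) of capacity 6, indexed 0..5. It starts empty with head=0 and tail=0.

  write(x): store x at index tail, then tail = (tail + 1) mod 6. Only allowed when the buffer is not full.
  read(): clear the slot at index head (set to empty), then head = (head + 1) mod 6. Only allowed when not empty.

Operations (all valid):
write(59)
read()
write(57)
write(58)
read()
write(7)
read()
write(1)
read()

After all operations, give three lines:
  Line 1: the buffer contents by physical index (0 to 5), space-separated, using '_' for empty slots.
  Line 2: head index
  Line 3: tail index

Answer: _ _ _ _ 1 _
4
5

Derivation:
write(59): buf=[59 _ _ _ _ _], head=0, tail=1, size=1
read(): buf=[_ _ _ _ _ _], head=1, tail=1, size=0
write(57): buf=[_ 57 _ _ _ _], head=1, tail=2, size=1
write(58): buf=[_ 57 58 _ _ _], head=1, tail=3, size=2
read(): buf=[_ _ 58 _ _ _], head=2, tail=3, size=1
write(7): buf=[_ _ 58 7 _ _], head=2, tail=4, size=2
read(): buf=[_ _ _ 7 _ _], head=3, tail=4, size=1
write(1): buf=[_ _ _ 7 1 _], head=3, tail=5, size=2
read(): buf=[_ _ _ _ 1 _], head=4, tail=5, size=1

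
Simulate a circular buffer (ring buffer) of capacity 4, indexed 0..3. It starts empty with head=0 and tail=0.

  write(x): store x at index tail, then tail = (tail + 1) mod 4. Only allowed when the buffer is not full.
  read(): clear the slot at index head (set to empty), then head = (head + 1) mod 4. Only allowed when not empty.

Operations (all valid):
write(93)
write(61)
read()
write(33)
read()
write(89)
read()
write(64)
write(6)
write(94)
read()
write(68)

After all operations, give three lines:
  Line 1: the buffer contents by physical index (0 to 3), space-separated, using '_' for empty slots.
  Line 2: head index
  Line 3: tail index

Answer: 64 6 94 68
0
0

Derivation:
write(93): buf=[93 _ _ _], head=0, tail=1, size=1
write(61): buf=[93 61 _ _], head=0, tail=2, size=2
read(): buf=[_ 61 _ _], head=1, tail=2, size=1
write(33): buf=[_ 61 33 _], head=1, tail=3, size=2
read(): buf=[_ _ 33 _], head=2, tail=3, size=1
write(89): buf=[_ _ 33 89], head=2, tail=0, size=2
read(): buf=[_ _ _ 89], head=3, tail=0, size=1
write(64): buf=[64 _ _ 89], head=3, tail=1, size=2
write(6): buf=[64 6 _ 89], head=3, tail=2, size=3
write(94): buf=[64 6 94 89], head=3, tail=3, size=4
read(): buf=[64 6 94 _], head=0, tail=3, size=3
write(68): buf=[64 6 94 68], head=0, tail=0, size=4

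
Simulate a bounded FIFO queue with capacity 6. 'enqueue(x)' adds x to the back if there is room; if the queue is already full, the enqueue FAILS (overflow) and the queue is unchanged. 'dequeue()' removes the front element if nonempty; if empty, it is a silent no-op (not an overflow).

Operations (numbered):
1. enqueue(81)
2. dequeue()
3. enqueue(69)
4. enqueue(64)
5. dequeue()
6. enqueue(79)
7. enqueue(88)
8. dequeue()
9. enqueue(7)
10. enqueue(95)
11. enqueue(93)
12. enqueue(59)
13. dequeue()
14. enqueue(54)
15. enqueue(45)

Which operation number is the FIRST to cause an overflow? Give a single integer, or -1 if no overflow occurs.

1. enqueue(81): size=1
2. dequeue(): size=0
3. enqueue(69): size=1
4. enqueue(64): size=2
5. dequeue(): size=1
6. enqueue(79): size=2
7. enqueue(88): size=3
8. dequeue(): size=2
9. enqueue(7): size=3
10. enqueue(95): size=4
11. enqueue(93): size=5
12. enqueue(59): size=6
13. dequeue(): size=5
14. enqueue(54): size=6
15. enqueue(45): size=6=cap → OVERFLOW (fail)

Answer: 15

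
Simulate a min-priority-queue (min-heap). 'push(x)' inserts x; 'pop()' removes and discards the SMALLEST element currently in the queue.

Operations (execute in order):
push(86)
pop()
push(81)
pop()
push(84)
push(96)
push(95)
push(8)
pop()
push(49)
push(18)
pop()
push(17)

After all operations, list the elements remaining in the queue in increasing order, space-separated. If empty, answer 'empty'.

push(86): heap contents = [86]
pop() → 86: heap contents = []
push(81): heap contents = [81]
pop() → 81: heap contents = []
push(84): heap contents = [84]
push(96): heap contents = [84, 96]
push(95): heap contents = [84, 95, 96]
push(8): heap contents = [8, 84, 95, 96]
pop() → 8: heap contents = [84, 95, 96]
push(49): heap contents = [49, 84, 95, 96]
push(18): heap contents = [18, 49, 84, 95, 96]
pop() → 18: heap contents = [49, 84, 95, 96]
push(17): heap contents = [17, 49, 84, 95, 96]

Answer: 17 49 84 95 96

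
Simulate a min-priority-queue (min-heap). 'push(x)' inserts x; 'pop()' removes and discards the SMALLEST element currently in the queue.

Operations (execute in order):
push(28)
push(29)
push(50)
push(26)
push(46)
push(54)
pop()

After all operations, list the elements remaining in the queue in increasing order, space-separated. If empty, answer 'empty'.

Answer: 28 29 46 50 54

Derivation:
push(28): heap contents = [28]
push(29): heap contents = [28, 29]
push(50): heap contents = [28, 29, 50]
push(26): heap contents = [26, 28, 29, 50]
push(46): heap contents = [26, 28, 29, 46, 50]
push(54): heap contents = [26, 28, 29, 46, 50, 54]
pop() → 26: heap contents = [28, 29, 46, 50, 54]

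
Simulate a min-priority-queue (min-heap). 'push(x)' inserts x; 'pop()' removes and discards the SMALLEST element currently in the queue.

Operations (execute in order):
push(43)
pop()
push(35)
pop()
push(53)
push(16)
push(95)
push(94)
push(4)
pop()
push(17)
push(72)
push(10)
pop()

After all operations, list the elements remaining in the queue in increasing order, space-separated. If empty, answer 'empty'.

Answer: 16 17 53 72 94 95

Derivation:
push(43): heap contents = [43]
pop() → 43: heap contents = []
push(35): heap contents = [35]
pop() → 35: heap contents = []
push(53): heap contents = [53]
push(16): heap contents = [16, 53]
push(95): heap contents = [16, 53, 95]
push(94): heap contents = [16, 53, 94, 95]
push(4): heap contents = [4, 16, 53, 94, 95]
pop() → 4: heap contents = [16, 53, 94, 95]
push(17): heap contents = [16, 17, 53, 94, 95]
push(72): heap contents = [16, 17, 53, 72, 94, 95]
push(10): heap contents = [10, 16, 17, 53, 72, 94, 95]
pop() → 10: heap contents = [16, 17, 53, 72, 94, 95]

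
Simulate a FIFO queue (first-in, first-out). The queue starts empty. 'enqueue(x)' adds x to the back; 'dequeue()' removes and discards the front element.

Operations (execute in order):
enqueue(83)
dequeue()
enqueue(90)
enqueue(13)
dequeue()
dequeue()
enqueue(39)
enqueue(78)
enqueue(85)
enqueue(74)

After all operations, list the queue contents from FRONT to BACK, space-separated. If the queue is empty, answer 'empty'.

enqueue(83): [83]
dequeue(): []
enqueue(90): [90]
enqueue(13): [90, 13]
dequeue(): [13]
dequeue(): []
enqueue(39): [39]
enqueue(78): [39, 78]
enqueue(85): [39, 78, 85]
enqueue(74): [39, 78, 85, 74]

Answer: 39 78 85 74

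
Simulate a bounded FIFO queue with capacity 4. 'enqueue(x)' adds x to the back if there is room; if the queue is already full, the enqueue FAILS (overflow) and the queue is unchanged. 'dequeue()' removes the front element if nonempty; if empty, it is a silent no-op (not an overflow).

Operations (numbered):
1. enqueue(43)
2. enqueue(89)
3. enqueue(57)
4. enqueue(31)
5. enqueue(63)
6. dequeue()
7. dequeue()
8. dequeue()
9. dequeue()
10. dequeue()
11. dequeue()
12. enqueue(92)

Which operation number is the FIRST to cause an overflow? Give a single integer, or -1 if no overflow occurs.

Answer: 5

Derivation:
1. enqueue(43): size=1
2. enqueue(89): size=2
3. enqueue(57): size=3
4. enqueue(31): size=4
5. enqueue(63): size=4=cap → OVERFLOW (fail)
6. dequeue(): size=3
7. dequeue(): size=2
8. dequeue(): size=1
9. dequeue(): size=0
10. dequeue(): empty, no-op, size=0
11. dequeue(): empty, no-op, size=0
12. enqueue(92): size=1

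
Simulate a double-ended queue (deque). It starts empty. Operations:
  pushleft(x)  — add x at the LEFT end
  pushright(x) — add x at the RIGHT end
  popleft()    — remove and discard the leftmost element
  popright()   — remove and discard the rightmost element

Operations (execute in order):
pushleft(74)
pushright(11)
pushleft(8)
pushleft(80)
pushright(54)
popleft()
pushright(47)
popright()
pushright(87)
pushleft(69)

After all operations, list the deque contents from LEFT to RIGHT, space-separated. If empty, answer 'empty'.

pushleft(74): [74]
pushright(11): [74, 11]
pushleft(8): [8, 74, 11]
pushleft(80): [80, 8, 74, 11]
pushright(54): [80, 8, 74, 11, 54]
popleft(): [8, 74, 11, 54]
pushright(47): [8, 74, 11, 54, 47]
popright(): [8, 74, 11, 54]
pushright(87): [8, 74, 11, 54, 87]
pushleft(69): [69, 8, 74, 11, 54, 87]

Answer: 69 8 74 11 54 87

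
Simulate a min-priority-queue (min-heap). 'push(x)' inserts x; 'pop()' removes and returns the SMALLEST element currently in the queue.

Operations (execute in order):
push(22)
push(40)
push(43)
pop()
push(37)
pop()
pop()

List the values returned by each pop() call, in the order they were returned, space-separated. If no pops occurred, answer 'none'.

Answer: 22 37 40

Derivation:
push(22): heap contents = [22]
push(40): heap contents = [22, 40]
push(43): heap contents = [22, 40, 43]
pop() → 22: heap contents = [40, 43]
push(37): heap contents = [37, 40, 43]
pop() → 37: heap contents = [40, 43]
pop() → 40: heap contents = [43]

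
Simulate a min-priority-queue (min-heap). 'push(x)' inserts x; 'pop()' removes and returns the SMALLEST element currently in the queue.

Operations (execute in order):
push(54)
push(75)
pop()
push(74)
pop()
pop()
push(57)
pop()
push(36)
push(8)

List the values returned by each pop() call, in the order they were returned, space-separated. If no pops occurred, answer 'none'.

Answer: 54 74 75 57

Derivation:
push(54): heap contents = [54]
push(75): heap contents = [54, 75]
pop() → 54: heap contents = [75]
push(74): heap contents = [74, 75]
pop() → 74: heap contents = [75]
pop() → 75: heap contents = []
push(57): heap contents = [57]
pop() → 57: heap contents = []
push(36): heap contents = [36]
push(8): heap contents = [8, 36]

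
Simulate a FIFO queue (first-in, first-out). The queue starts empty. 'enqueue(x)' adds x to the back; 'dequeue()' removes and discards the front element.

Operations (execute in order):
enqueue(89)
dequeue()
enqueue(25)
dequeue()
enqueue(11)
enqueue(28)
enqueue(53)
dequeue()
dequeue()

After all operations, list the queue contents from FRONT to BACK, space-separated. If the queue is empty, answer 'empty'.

Answer: 53

Derivation:
enqueue(89): [89]
dequeue(): []
enqueue(25): [25]
dequeue(): []
enqueue(11): [11]
enqueue(28): [11, 28]
enqueue(53): [11, 28, 53]
dequeue(): [28, 53]
dequeue(): [53]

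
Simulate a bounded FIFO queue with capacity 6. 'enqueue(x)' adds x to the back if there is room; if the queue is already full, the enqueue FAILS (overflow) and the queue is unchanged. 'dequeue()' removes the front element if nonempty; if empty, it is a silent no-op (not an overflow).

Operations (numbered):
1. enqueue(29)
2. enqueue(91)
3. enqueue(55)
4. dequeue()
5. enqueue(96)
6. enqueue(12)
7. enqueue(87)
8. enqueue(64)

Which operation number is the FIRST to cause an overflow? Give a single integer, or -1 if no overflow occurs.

1. enqueue(29): size=1
2. enqueue(91): size=2
3. enqueue(55): size=3
4. dequeue(): size=2
5. enqueue(96): size=3
6. enqueue(12): size=4
7. enqueue(87): size=5
8. enqueue(64): size=6

Answer: -1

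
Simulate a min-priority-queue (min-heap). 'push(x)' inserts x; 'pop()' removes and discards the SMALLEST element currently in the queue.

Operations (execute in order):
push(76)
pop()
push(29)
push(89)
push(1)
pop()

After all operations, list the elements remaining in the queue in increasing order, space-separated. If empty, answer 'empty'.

Answer: 29 89

Derivation:
push(76): heap contents = [76]
pop() → 76: heap contents = []
push(29): heap contents = [29]
push(89): heap contents = [29, 89]
push(1): heap contents = [1, 29, 89]
pop() → 1: heap contents = [29, 89]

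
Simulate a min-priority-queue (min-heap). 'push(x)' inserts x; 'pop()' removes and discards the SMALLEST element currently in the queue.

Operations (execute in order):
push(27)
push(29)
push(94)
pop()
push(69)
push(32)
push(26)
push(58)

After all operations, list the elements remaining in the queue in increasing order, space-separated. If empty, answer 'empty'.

Answer: 26 29 32 58 69 94

Derivation:
push(27): heap contents = [27]
push(29): heap contents = [27, 29]
push(94): heap contents = [27, 29, 94]
pop() → 27: heap contents = [29, 94]
push(69): heap contents = [29, 69, 94]
push(32): heap contents = [29, 32, 69, 94]
push(26): heap contents = [26, 29, 32, 69, 94]
push(58): heap contents = [26, 29, 32, 58, 69, 94]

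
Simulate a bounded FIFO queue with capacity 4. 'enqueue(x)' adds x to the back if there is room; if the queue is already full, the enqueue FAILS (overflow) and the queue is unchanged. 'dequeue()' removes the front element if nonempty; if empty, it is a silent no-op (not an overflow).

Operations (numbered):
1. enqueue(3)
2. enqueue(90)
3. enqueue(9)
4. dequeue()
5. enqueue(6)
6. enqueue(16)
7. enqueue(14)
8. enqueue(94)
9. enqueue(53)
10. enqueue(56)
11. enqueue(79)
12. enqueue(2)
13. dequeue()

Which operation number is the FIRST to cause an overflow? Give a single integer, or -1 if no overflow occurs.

1. enqueue(3): size=1
2. enqueue(90): size=2
3. enqueue(9): size=3
4. dequeue(): size=2
5. enqueue(6): size=3
6. enqueue(16): size=4
7. enqueue(14): size=4=cap → OVERFLOW (fail)
8. enqueue(94): size=4=cap → OVERFLOW (fail)
9. enqueue(53): size=4=cap → OVERFLOW (fail)
10. enqueue(56): size=4=cap → OVERFLOW (fail)
11. enqueue(79): size=4=cap → OVERFLOW (fail)
12. enqueue(2): size=4=cap → OVERFLOW (fail)
13. dequeue(): size=3

Answer: 7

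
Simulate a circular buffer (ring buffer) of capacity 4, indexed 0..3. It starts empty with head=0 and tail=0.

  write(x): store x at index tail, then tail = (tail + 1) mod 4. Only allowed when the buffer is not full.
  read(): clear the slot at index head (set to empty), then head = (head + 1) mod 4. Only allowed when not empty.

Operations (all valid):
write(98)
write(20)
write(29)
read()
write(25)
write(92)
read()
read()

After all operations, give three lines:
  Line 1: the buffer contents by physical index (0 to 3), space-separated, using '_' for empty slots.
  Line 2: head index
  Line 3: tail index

Answer: 92 _ _ 25
3
1

Derivation:
write(98): buf=[98 _ _ _], head=0, tail=1, size=1
write(20): buf=[98 20 _ _], head=0, tail=2, size=2
write(29): buf=[98 20 29 _], head=0, tail=3, size=3
read(): buf=[_ 20 29 _], head=1, tail=3, size=2
write(25): buf=[_ 20 29 25], head=1, tail=0, size=3
write(92): buf=[92 20 29 25], head=1, tail=1, size=4
read(): buf=[92 _ 29 25], head=2, tail=1, size=3
read(): buf=[92 _ _ 25], head=3, tail=1, size=2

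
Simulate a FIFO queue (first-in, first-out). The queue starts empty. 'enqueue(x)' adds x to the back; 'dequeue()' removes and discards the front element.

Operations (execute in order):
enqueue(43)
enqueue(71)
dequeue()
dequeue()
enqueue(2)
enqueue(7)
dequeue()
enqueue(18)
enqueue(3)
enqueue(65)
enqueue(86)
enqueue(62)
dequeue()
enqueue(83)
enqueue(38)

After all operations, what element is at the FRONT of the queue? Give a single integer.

Answer: 18

Derivation:
enqueue(43): queue = [43]
enqueue(71): queue = [43, 71]
dequeue(): queue = [71]
dequeue(): queue = []
enqueue(2): queue = [2]
enqueue(7): queue = [2, 7]
dequeue(): queue = [7]
enqueue(18): queue = [7, 18]
enqueue(3): queue = [7, 18, 3]
enqueue(65): queue = [7, 18, 3, 65]
enqueue(86): queue = [7, 18, 3, 65, 86]
enqueue(62): queue = [7, 18, 3, 65, 86, 62]
dequeue(): queue = [18, 3, 65, 86, 62]
enqueue(83): queue = [18, 3, 65, 86, 62, 83]
enqueue(38): queue = [18, 3, 65, 86, 62, 83, 38]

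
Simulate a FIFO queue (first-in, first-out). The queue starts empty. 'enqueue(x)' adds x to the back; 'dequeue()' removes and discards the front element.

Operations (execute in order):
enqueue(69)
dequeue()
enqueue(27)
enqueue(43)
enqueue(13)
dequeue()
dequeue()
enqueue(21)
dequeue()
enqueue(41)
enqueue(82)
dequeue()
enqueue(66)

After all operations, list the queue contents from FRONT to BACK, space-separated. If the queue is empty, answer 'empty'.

Answer: 41 82 66

Derivation:
enqueue(69): [69]
dequeue(): []
enqueue(27): [27]
enqueue(43): [27, 43]
enqueue(13): [27, 43, 13]
dequeue(): [43, 13]
dequeue(): [13]
enqueue(21): [13, 21]
dequeue(): [21]
enqueue(41): [21, 41]
enqueue(82): [21, 41, 82]
dequeue(): [41, 82]
enqueue(66): [41, 82, 66]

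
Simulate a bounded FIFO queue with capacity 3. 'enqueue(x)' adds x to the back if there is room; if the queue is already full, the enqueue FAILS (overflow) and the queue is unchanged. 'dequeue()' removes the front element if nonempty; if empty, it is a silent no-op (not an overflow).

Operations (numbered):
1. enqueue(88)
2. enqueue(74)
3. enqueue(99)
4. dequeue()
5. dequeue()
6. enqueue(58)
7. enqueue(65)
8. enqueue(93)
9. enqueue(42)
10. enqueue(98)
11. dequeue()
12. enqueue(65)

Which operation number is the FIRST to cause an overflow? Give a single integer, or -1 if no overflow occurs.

1. enqueue(88): size=1
2. enqueue(74): size=2
3. enqueue(99): size=3
4. dequeue(): size=2
5. dequeue(): size=1
6. enqueue(58): size=2
7. enqueue(65): size=3
8. enqueue(93): size=3=cap → OVERFLOW (fail)
9. enqueue(42): size=3=cap → OVERFLOW (fail)
10. enqueue(98): size=3=cap → OVERFLOW (fail)
11. dequeue(): size=2
12. enqueue(65): size=3

Answer: 8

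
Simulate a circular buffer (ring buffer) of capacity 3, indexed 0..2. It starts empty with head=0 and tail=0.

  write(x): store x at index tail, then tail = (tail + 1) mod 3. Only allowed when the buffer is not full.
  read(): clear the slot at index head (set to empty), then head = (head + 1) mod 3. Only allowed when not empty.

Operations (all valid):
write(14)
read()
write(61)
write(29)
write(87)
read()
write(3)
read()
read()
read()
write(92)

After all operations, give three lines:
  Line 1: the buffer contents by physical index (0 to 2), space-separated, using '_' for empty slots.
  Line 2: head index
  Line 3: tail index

Answer: _ _ 92
2
0

Derivation:
write(14): buf=[14 _ _], head=0, tail=1, size=1
read(): buf=[_ _ _], head=1, tail=1, size=0
write(61): buf=[_ 61 _], head=1, tail=2, size=1
write(29): buf=[_ 61 29], head=1, tail=0, size=2
write(87): buf=[87 61 29], head=1, tail=1, size=3
read(): buf=[87 _ 29], head=2, tail=1, size=2
write(3): buf=[87 3 29], head=2, tail=2, size=3
read(): buf=[87 3 _], head=0, tail=2, size=2
read(): buf=[_ 3 _], head=1, tail=2, size=1
read(): buf=[_ _ _], head=2, tail=2, size=0
write(92): buf=[_ _ 92], head=2, tail=0, size=1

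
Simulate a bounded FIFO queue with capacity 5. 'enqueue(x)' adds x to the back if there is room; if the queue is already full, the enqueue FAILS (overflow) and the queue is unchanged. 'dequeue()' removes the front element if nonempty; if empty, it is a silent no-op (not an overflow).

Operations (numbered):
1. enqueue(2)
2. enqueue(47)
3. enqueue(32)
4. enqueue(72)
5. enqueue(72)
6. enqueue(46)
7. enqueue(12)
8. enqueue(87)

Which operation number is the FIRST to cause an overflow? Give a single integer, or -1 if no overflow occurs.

Answer: 6

Derivation:
1. enqueue(2): size=1
2. enqueue(47): size=2
3. enqueue(32): size=3
4. enqueue(72): size=4
5. enqueue(72): size=5
6. enqueue(46): size=5=cap → OVERFLOW (fail)
7. enqueue(12): size=5=cap → OVERFLOW (fail)
8. enqueue(87): size=5=cap → OVERFLOW (fail)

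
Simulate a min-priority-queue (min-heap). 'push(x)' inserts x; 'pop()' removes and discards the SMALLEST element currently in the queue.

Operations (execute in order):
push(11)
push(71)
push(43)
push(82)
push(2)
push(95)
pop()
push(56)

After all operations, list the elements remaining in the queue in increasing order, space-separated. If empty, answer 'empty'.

Answer: 11 43 56 71 82 95

Derivation:
push(11): heap contents = [11]
push(71): heap contents = [11, 71]
push(43): heap contents = [11, 43, 71]
push(82): heap contents = [11, 43, 71, 82]
push(2): heap contents = [2, 11, 43, 71, 82]
push(95): heap contents = [2, 11, 43, 71, 82, 95]
pop() → 2: heap contents = [11, 43, 71, 82, 95]
push(56): heap contents = [11, 43, 56, 71, 82, 95]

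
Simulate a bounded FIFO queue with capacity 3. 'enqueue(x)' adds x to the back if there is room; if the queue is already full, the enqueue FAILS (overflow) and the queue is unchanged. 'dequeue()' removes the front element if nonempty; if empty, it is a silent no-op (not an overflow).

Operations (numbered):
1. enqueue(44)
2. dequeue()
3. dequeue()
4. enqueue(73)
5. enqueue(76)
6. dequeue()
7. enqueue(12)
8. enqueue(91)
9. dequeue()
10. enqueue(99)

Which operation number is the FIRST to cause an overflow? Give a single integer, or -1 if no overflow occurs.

1. enqueue(44): size=1
2. dequeue(): size=0
3. dequeue(): empty, no-op, size=0
4. enqueue(73): size=1
5. enqueue(76): size=2
6. dequeue(): size=1
7. enqueue(12): size=2
8. enqueue(91): size=3
9. dequeue(): size=2
10. enqueue(99): size=3

Answer: -1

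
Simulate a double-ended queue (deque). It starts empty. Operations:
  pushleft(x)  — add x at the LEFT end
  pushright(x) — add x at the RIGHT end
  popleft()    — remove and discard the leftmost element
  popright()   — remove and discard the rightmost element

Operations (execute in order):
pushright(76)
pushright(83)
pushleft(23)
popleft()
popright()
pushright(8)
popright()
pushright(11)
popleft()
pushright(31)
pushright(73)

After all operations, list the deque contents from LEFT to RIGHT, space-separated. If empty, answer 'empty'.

Answer: 11 31 73

Derivation:
pushright(76): [76]
pushright(83): [76, 83]
pushleft(23): [23, 76, 83]
popleft(): [76, 83]
popright(): [76]
pushright(8): [76, 8]
popright(): [76]
pushright(11): [76, 11]
popleft(): [11]
pushright(31): [11, 31]
pushright(73): [11, 31, 73]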